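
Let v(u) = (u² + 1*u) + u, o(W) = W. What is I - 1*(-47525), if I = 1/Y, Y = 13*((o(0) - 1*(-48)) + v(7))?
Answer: 68578576/1443 ≈ 47525.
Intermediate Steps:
v(u) = u² + 2*u (v(u) = (u² + u) + u = (u + u²) + u = u² + 2*u)
Y = 1443 (Y = 13*((0 - 1*(-48)) + 7*(2 + 7)) = 13*((0 + 48) + 7*9) = 13*(48 + 63) = 13*111 = 1443)
I = 1/1443 ≈ 0.00069300
I - 1*(-47525) = 1/1443 - 1*(-47525) = 1/1443 + 47525 = 68578576/1443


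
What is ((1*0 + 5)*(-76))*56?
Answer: -21280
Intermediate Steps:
((1*0 + 5)*(-76))*56 = ((0 + 5)*(-76))*56 = (5*(-76))*56 = -380*56 = -21280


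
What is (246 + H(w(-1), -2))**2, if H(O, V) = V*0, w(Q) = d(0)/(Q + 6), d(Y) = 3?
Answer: 60516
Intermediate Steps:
w(Q) = 3/(6 + Q) (w(Q) = 3/(Q + 6) = 3/(6 + Q))
H(O, V) = 0
(246 + H(w(-1), -2))**2 = (246 + 0)**2 = 246**2 = 60516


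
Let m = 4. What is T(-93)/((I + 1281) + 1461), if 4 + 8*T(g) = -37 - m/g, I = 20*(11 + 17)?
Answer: -293/188976 ≈ -0.0015505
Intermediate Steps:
I = 560 (I = 20*28 = 560)
T(g) = -41/8 - 1/(2*g) (T(g) = -½ + (-37 - 4/g)/8 = -½ + (-37/8 - 1/(2*g)) = -41/8 - 1/(2*g))
T(-93)/((I + 1281) + 1461) = ((⅛)*(-4 - 41*(-93))/(-93))/((560 + 1281) + 1461) = ((⅛)*(-1/93)*(-4 + 3813))/(1841 + 1461) = ((⅛)*(-1/93)*3809)/3302 = -3809/744*1/3302 = -293/188976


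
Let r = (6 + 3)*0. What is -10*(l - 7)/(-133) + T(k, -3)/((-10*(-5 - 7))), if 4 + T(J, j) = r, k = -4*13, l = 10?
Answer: 767/3990 ≈ 0.19223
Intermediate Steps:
r = 0 (r = 9*0 = 0)
k = -52
T(J, j) = -4 (T(J, j) = -4 + 0 = -4)
-10*(l - 7)/(-133) + T(k, -3)/((-10*(-5 - 7))) = -10*(10 - 7)/(-133) - 4*(-1/(10*(-5 - 7))) = -10*3*(-1/133) - 4/((-10*(-12))) = -30*(-1/133) - 4/120 = 30/133 - 4*1/120 = 30/133 - 1/30 = 767/3990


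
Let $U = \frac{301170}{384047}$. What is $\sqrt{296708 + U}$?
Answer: $\frac{\sqrt{43762201138830962}}{384047} \approx 544.71$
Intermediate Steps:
$U = \frac{301170}{384047}$ ($U = 301170 \cdot \frac{1}{384047} = \frac{301170}{384047} \approx 0.7842$)
$\sqrt{296708 + U} = \sqrt{296708 + \frac{301170}{384047}} = \sqrt{\frac{113950118446}{384047}} = \frac{\sqrt{43762201138830962}}{384047}$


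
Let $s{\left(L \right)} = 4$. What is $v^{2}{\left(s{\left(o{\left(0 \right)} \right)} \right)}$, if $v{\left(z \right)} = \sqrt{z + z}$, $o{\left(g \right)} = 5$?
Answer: $8$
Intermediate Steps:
$v{\left(z \right)} = \sqrt{2} \sqrt{z}$ ($v{\left(z \right)} = \sqrt{2 z} = \sqrt{2} \sqrt{z}$)
$v^{2}{\left(s{\left(o{\left(0 \right)} \right)} \right)} = \left(\sqrt{2} \sqrt{4}\right)^{2} = \left(\sqrt{2} \cdot 2\right)^{2} = \left(2 \sqrt{2}\right)^{2} = 8$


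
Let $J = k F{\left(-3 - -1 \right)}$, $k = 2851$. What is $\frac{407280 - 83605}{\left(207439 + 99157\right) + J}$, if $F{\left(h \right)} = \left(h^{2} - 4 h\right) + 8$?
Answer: $\frac{29425}{33056} \approx 0.89016$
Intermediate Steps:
$F{\left(h \right)} = 8 + h^{2} - 4 h$
$J = 57020$ ($J = 2851 \left(8 + \left(-3 - -1\right)^{2} - 4 \left(-3 - -1\right)\right) = 2851 \left(8 + \left(-3 + 1\right)^{2} - 4 \left(-3 + 1\right)\right) = 2851 \left(8 + \left(-2\right)^{2} - -8\right) = 2851 \left(8 + 4 + 8\right) = 2851 \cdot 20 = 57020$)
$\frac{407280 - 83605}{\left(207439 + 99157\right) + J} = \frac{407280 - 83605}{\left(207439 + 99157\right) + 57020} = \frac{323675}{306596 + 57020} = \frac{323675}{363616} = 323675 \cdot \frac{1}{363616} = \frac{29425}{33056}$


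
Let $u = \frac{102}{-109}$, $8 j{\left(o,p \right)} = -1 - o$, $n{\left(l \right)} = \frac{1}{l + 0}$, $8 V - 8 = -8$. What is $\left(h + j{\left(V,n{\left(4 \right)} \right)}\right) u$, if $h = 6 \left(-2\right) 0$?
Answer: $\frac{51}{436} \approx 0.11697$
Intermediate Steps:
$V = 0$ ($V = 1 + \frac{1}{8} \left(-8\right) = 1 - 1 = 0$)
$n{\left(l \right)} = \frac{1}{l}$
$j{\left(o,p \right)} = - \frac{1}{8} - \frac{o}{8}$ ($j{\left(o,p \right)} = \frac{-1 - o}{8} = - \frac{1}{8} - \frac{o}{8}$)
$h = 0$ ($h = \left(-12\right) 0 = 0$)
$u = - \frac{102}{109}$ ($u = 102 \left(- \frac{1}{109}\right) = - \frac{102}{109} \approx -0.93578$)
$\left(h + j{\left(V,n{\left(4 \right)} \right)}\right) u = \left(0 - \frac{1}{8}\right) \left(- \frac{102}{109}\right) = \left(- \frac{1}{8}\right) \left(- \frac{102}{109}\right) = \frac{51}{436}$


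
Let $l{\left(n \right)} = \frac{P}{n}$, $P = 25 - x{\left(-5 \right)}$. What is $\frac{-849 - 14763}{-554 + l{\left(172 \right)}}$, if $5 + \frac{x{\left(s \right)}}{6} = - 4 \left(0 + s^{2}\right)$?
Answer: $\frac{2685264}{94633} \approx 28.376$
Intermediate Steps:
$x{\left(s \right)} = -30 - 24 s^{2}$ ($x{\left(s \right)} = -30 + 6 \left(- 4 \left(0 + s^{2}\right)\right) = -30 + 6 \left(- 4 s^{2}\right) = -30 - 24 s^{2}$)
$P = 655$ ($P = 25 - \left(-30 - 24 \left(-5\right)^{2}\right) = 25 - \left(-30 - 600\right) = 25 - -630 = 25 + 630 = 655$)
$l{\left(n \right)} = \frac{655}{n}$
$\frac{-849 - 14763}{-554 + l{\left(172 \right)}} = \frac{-849 - 14763}{-554 + \frac{655}{172}} = - \frac{15612}{-554 + 655 \cdot \frac{1}{172}} = - \frac{15612}{-554 + \frac{655}{172}} = - \frac{15612}{- \frac{94633}{172}} = \left(-15612\right) \left(- \frac{172}{94633}\right) = \frac{2685264}{94633}$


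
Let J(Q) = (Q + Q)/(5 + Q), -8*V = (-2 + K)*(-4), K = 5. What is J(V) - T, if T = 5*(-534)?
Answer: 34716/13 ≈ 2670.5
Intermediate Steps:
T = -2670
V = 3/2 (V = -(-2 + 5)*(-4)/8 = -3*(-4)/8 = -⅛*(-12) = 3/2 ≈ 1.5000)
J(Q) = 2*Q/(5 + Q) (J(Q) = (2*Q)/(5 + Q) = 2*Q/(5 + Q))
J(V) - T = 2*(3/2)/(5 + 3/2) - 1*(-2670) = 2*(3/2)/(13/2) + 2670 = 2*(3/2)*(2/13) + 2670 = 6/13 + 2670 = 34716/13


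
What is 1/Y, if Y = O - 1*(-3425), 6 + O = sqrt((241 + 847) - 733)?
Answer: 3419/11689206 - sqrt(355)/11689206 ≈ 0.00029088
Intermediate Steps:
O = -6 + sqrt(355) (O = -6 + sqrt((241 + 847) - 733) = -6 + sqrt(1088 - 733) = -6 + sqrt(355) ≈ 12.841)
Y = 3419 + sqrt(355) (Y = (-6 + sqrt(355)) - 1*(-3425) = (-6 + sqrt(355)) + 3425 = 3419 + sqrt(355) ≈ 3437.8)
1/Y = 1/(3419 + sqrt(355))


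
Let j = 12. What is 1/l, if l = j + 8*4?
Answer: 1/44 ≈ 0.022727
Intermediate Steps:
l = 44 (l = 12 + 8*4 = 12 + 32 = 44)
1/l = 1/44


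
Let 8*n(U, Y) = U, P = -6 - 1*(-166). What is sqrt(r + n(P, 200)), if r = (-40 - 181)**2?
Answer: 3*sqrt(5429) ≈ 221.05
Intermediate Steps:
P = 160 (P = -6 + 166 = 160)
n(U, Y) = U/8
r = 48841 (r = (-221)**2 = 48841)
sqrt(r + n(P, 200)) = sqrt(48841 + (1/8)*160) = sqrt(48841 + 20) = sqrt(48861) = 3*sqrt(5429)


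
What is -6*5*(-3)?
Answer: 90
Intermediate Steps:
-6*5*(-3) = -30*(-3) = 90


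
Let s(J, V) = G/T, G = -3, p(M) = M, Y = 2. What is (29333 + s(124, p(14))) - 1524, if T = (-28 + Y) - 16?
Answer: 389327/14 ≈ 27809.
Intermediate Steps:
T = -42 (T = (-28 + 2) - 16 = -26 - 16 = -42)
s(J, V) = 1/14 (s(J, V) = -3/(-42) = -3*(-1/42) = 1/14)
(29333 + s(124, p(14))) - 1524 = (29333 + 1/14) - 1524 = 410663/14 - 1524 = 389327/14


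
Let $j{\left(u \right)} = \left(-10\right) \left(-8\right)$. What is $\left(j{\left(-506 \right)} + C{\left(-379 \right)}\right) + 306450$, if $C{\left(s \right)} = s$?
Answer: $306151$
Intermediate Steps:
$j{\left(u \right)} = 80$
$\left(j{\left(-506 \right)} + C{\left(-379 \right)}\right) + 306450 = \left(80 - 379\right) + 306450 = -299 + 306450 = 306151$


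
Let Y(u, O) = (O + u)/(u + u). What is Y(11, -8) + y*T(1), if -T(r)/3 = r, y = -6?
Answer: 399/22 ≈ 18.136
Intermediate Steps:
T(r) = -3*r
Y(u, O) = (O + u)/(2*u) (Y(u, O) = (O + u)/((2*u)) = (O + u)*(1/(2*u)) = (O + u)/(2*u))
Y(11, -8) + y*T(1) = (½)*(-8 + 11)/11 - (-18) = (½)*(1/11)*3 - 6*(-3) = 3/22 + 18 = 399/22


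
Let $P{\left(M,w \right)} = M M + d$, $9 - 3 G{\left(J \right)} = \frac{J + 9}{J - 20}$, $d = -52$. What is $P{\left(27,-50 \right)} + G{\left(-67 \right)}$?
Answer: $\frac{6118}{9} \approx 679.78$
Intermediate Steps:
$G{\left(J \right)} = 3 - \frac{9 + J}{3 \left(-20 + J\right)}$ ($G{\left(J \right)} = 3 - \frac{\left(J + 9\right) \frac{1}{J - 20}}{3} = 3 - \frac{\left(9 + J\right) \frac{1}{-20 + J}}{3} = 3 - \frac{\frac{1}{-20 + J} \left(9 + J\right)}{3} = 3 - \frac{9 + J}{3 \left(-20 + J\right)}$)
$P{\left(M,w \right)} = -52 + M^{2}$ ($P{\left(M,w \right)} = M M - 52 = M^{2} - 52 = -52 + M^{2}$)
$P{\left(27,-50 \right)} + G{\left(-67 \right)} = \left(-52 + 27^{2}\right) + \frac{-189 + 8 \left(-67\right)}{3 \left(-20 - 67\right)} = \left(-52 + 729\right) + \frac{-189 - 536}{3 \left(-87\right)} = 677 + \frac{1}{3} \left(- \frac{1}{87}\right) \left(-725\right) = 677 + \frac{25}{9} = \frac{6118}{9}$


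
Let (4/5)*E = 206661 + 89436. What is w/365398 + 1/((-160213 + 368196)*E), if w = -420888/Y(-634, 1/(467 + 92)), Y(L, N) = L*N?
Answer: 18111324425688759322/17833117961150778165 ≈ 1.0156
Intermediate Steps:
E = 1480485/4 (E = 5*(206661 + 89436)/4 = (5/4)*296097 = 1480485/4 ≈ 3.7012e+5)
w = 117638196/317 (w = -420888/((-634/(467 + 92))) = -420888/((-634/559)) = -420888/((-634*1/559)) = -420888/(-634/559) = -420888*(-559/634) = 117638196/317 ≈ 3.7110e+5)
w/365398 + 1/((-160213 + 368196)*E) = (117638196/317)/365398 + 1/((-160213 + 368196)*(1480485/4)) = (117638196/317)*(1/365398) + (4/1480485)/207983 = 58819098/57915583 + (1/207983)*(4/1480485) = 58819098/57915583 + 4/307915711755 = 18111324425688759322/17833117961150778165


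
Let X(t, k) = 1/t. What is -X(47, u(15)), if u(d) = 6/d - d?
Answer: -1/47 ≈ -0.021277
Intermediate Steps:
u(d) = -d + 6/d
-X(47, u(15)) = -1/47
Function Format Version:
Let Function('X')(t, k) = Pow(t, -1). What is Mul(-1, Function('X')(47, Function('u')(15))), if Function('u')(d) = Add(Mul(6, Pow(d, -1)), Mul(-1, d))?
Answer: Rational(-1, 47) ≈ -0.021277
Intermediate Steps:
Function('u')(d) = Add(Mul(-1, d), Mul(6, Pow(d, -1)))
Mul(-1, Function('X')(47, Function('u')(15))) = Mul(-1, Pow(47, -1)) = Mul(-1, Rational(1, 47)) = Rational(-1, 47)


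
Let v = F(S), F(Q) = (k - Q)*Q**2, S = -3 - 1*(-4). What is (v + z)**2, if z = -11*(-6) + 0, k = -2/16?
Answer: 269361/64 ≈ 4208.8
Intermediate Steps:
k = -1/8 (k = -2*1/16 = -1/8 ≈ -0.12500)
S = 1 (S = -3 + 4 = 1)
F(Q) = Q**2*(-1/8 - Q) (F(Q) = (-1/8 - Q)*Q**2 = Q**2*(-1/8 - Q))
v = -9/8 (v = -1*1**2*(1/8 + 1) = -1*1*9/8 = -9/8 ≈ -1.1250)
z = 66 (z = 66 + 0 = 66)
(v + z)**2 = (-9/8 + 66)**2 = (519/8)**2 = 269361/64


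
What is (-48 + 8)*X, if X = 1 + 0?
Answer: -40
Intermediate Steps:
X = 1
(-48 + 8)*X = (-48 + 8)*1 = -40*1 = -40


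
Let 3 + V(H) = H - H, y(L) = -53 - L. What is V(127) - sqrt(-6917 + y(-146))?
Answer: -3 - 2*I*sqrt(1706) ≈ -3.0 - 82.608*I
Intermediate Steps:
V(H) = -3 (V(H) = -3 + (H - H) = -3 + 0 = -3)
V(127) - sqrt(-6917 + y(-146)) = -3 - sqrt(-6917 + (-53 - 1*(-146))) = -3 - sqrt(-6917 + (-53 + 146)) = -3 - sqrt(-6917 + 93) = -3 - sqrt(-6824) = -3 - 2*I*sqrt(1706)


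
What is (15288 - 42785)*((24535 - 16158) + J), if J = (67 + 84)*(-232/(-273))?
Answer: -63846741641/273 ≈ -2.3387e+8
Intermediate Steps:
J = 35032/273 (J = 151*(-232*(-1/273)) = 151*(232/273) = 35032/273 ≈ 128.32)
(15288 - 42785)*((24535 - 16158) + J) = (15288 - 42785)*((24535 - 16158) + 35032/273) = -27497*(8377 + 35032/273) = -27497*2321953/273 = -63846741641/273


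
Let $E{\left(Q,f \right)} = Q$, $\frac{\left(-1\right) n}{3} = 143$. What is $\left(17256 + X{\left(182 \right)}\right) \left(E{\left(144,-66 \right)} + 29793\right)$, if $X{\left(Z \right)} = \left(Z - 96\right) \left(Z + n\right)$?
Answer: $-119328882$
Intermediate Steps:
$n = -429$ ($n = \left(-3\right) 143 = -429$)
$X{\left(Z \right)} = \left(-429 + Z\right) \left(-96 + Z\right)$ ($X{\left(Z \right)} = \left(Z - 96\right) \left(Z - 429\right) = \left(-96 + Z\right) \left(-429 + Z\right) = \left(-429 + Z\right) \left(-96 + Z\right)$)
$\left(17256 + X{\left(182 \right)}\right) \left(E{\left(144,-66 \right)} + 29793\right) = \left(17256 + \left(41184 + 182^{2} - 95550\right)\right) \left(144 + 29793\right) = \left(17256 + \left(41184 + 33124 - 95550\right)\right) 29937 = \left(17256 - 21242\right) 29937 = \left(-3986\right) 29937 = -119328882$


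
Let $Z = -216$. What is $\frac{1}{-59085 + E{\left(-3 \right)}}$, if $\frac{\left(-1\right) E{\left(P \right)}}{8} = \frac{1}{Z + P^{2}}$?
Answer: $- \frac{207}{12230587} \approx -1.6925 \cdot 10^{-5}$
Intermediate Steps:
$E{\left(P \right)} = - \frac{8}{-216 + P^{2}}$
$\frac{1}{-59085 + E{\left(-3 \right)}} = \frac{1}{-59085 - \frac{8}{-216 + \left(-3\right)^{2}}} = \frac{1}{-59085 - \frac{8}{-216 + 9}} = \frac{1}{-59085 - \frac{8}{-207}} = \frac{1}{-59085 - - \frac{8}{207}} = \frac{1}{-59085 + \frac{8}{207}} = \frac{1}{- \frac{12230587}{207}} = - \frac{207}{12230587}$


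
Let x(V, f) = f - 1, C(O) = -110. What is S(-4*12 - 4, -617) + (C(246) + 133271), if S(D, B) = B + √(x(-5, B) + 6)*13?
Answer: 132544 + 78*I*√17 ≈ 1.3254e+5 + 321.6*I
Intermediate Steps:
x(V, f) = -1 + f
S(D, B) = B + 13*√(5 + B) (S(D, B) = B + √((-1 + B) + 6)*13 = B + √(5 + B)*13 = B + 13*√(5 + B))
S(-4*12 - 4, -617) + (C(246) + 133271) = (-617 + 13*√(5 - 617)) + (-110 + 133271) = (-617 + 13*√(-612)) + 133161 = (-617 + 13*(6*I*√17)) + 133161 = (-617 + 78*I*√17) + 133161 = 132544 + 78*I*√17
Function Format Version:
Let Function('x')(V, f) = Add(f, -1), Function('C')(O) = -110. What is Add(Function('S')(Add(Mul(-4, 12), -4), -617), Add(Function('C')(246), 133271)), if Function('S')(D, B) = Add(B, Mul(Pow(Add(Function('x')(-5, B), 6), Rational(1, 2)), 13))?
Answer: Add(132544, Mul(78, I, Pow(17, Rational(1, 2)))) ≈ Add(1.3254e+5, Mul(321.60, I))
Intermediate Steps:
Function('x')(V, f) = Add(-1, f)
Function('S')(D, B) = Add(B, Mul(13, Pow(Add(5, B), Rational(1, 2)))) (Function('S')(D, B) = Add(B, Mul(Pow(Add(Add(-1, B), 6), Rational(1, 2)), 13)) = Add(B, Mul(Pow(Add(5, B), Rational(1, 2)), 13)) = Add(B, Mul(13, Pow(Add(5, B), Rational(1, 2)))))
Add(Function('S')(Add(Mul(-4, 12), -4), -617), Add(Function('C')(246), 133271)) = Add(Add(-617, Mul(13, Pow(Add(5, -617), Rational(1, 2)))), Add(-110, 133271)) = Add(Add(-617, Mul(13, Pow(-612, Rational(1, 2)))), 133161) = Add(Add(-617, Mul(13, Mul(6, I, Pow(17, Rational(1, 2))))), 133161) = Add(Add(-617, Mul(78, I, Pow(17, Rational(1, 2)))), 133161) = Add(132544, Mul(78, I, Pow(17, Rational(1, 2))))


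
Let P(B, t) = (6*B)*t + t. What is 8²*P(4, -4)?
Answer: -6400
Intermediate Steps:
P(B, t) = t + 6*B*t (P(B, t) = 6*B*t + t = t + 6*B*t)
8²*P(4, -4) = 8²*(-4*(1 + 6*4)) = 64*(-4*(1 + 24)) = 64*(-4*25) = 64*(-100) = -6400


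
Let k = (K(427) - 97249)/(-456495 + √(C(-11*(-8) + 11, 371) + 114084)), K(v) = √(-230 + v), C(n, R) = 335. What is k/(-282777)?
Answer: -14797894085/19642404017750954 - 97249*√114419/58927212053252862 + √22540543/58927212053252862 + 152165*√197/19642404017750954 ≈ -7.5381e-7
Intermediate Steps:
k = (-97249 + √197)/(-456495 + √114419) (k = (√(-230 + 427) - 97249)/(-456495 + √(335 + 114084)) = (√197 - 97249)/(-456495 + √114419) = (-97249 + √197)/(-456495 + √114419) ≈ 0.21316)
k/(-282777) = (44393682255/208387570606 - 456495*√197/208387570606 - √22540543/208387570606 + 97249*√114419/208387570606)/(-282777) = (44393682255/208387570606 - 456495*√197/208387570606 - √22540543/208387570606 + 97249*√114419/208387570606)*(-1/282777) = -14797894085/19642404017750954 - 97249*√114419/58927212053252862 + √22540543/58927212053252862 + 152165*√197/19642404017750954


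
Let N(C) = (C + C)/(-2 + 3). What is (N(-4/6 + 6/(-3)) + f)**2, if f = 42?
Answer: 12100/9 ≈ 1344.4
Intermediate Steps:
N(C) = 2*C (N(C) = (2*C)/1 = (2*C)*1 = 2*C)
(N(-4/6 + 6/(-3)) + f)**2 = (2*(-4/6 + 6/(-3)) + 42)**2 = (2*(-4*1/6 + 6*(-1/3)) + 42)**2 = (2*(-2/3 - 2) + 42)**2 = (2*(-8/3) + 42)**2 = (-16/3 + 42)**2 = (110/3)**2 = 12100/9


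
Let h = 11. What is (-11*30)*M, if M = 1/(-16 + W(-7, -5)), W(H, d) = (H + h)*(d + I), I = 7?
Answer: 165/4 ≈ 41.250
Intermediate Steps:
W(H, d) = (7 + d)*(11 + H) (W(H, d) = (H + 11)*(d + 7) = (11 + H)*(7 + d) = (7 + d)*(11 + H))
M = -⅛ (M = 1/(-16 + (77 + 7*(-7) + 11*(-5) - 7*(-5))) = 1/(-16 + (77 - 49 - 55 + 35)) = 1/(-16 + 8) = 1/(-8) = -⅛ ≈ -0.12500)
(-11*30)*M = -11*30*(-⅛) = -330*(-⅛) = 165/4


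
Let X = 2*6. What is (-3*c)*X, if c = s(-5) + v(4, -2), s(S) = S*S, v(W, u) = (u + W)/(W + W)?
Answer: -909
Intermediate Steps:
v(W, u) = (W + u)/(2*W) (v(W, u) = (W + u)/((2*W)) = (W + u)*(1/(2*W)) = (W + u)/(2*W))
s(S) = S²
c = 101/4 (c = (-5)² + (½)*(4 - 2)/4 = 25 + (½)*(¼)*2 = 25 + ¼ = 101/4 ≈ 25.250)
X = 12
(-3*c)*X = -3*101/4*12 = -303/4*12 = -909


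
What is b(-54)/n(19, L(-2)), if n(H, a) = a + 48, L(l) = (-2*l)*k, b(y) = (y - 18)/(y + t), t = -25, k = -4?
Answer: 9/316 ≈ 0.028481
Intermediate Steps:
b(y) = (-18 + y)/(-25 + y) (b(y) = (y - 18)/(y - 25) = (-18 + y)/(-25 + y))
L(l) = 8*l (L(l) = -2*l*(-4) = 8*l)
n(H, a) = 48 + a
b(-54)/n(19, L(-2)) = ((-18 - 54)/(-25 - 54))/(48 + 8*(-2)) = (-72/(-79))/(48 - 16) = -1/79*(-72)/32 = (72/79)*(1/32) = 9/316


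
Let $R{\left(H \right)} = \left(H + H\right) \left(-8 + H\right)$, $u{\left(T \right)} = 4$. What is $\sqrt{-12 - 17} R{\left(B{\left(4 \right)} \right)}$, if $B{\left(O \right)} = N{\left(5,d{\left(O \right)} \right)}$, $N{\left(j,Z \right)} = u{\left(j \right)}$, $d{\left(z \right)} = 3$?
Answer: $- 32 i \sqrt{29} \approx - 172.33 i$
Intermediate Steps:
$N{\left(j,Z \right)} = 4$
$B{\left(O \right)} = 4$
$R{\left(H \right)} = 2 H \left(-8 + H\right)$
$\sqrt{-12 - 17} R{\left(B{\left(4 \right)} \right)} = \sqrt{-12 - 17} \cdot 2 \cdot 4 \left(-8 + 4\right) = \sqrt{-29} \cdot 2 \cdot 4 \left(-4\right) = i \sqrt{29} \left(-32\right) = - 32 i \sqrt{29}$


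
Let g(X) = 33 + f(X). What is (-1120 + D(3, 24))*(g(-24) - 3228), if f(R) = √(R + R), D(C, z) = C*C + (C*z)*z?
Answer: -1971315 + 2468*I*√3 ≈ -1.9713e+6 + 4274.7*I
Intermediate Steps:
D(C, z) = C² + C*z²
f(R) = √2*√R (f(R) = √(2*R) = √2*√R)
g(X) = 33 + √2*√X
(-1120 + D(3, 24))*(g(-24) - 3228) = (-1120 + 3*(3 + 24²))*((33 + √2*√(-24)) - 3228) = (-1120 + 3*(3 + 576))*((33 + √2*(2*I*√6)) - 3228) = (-1120 + 3*579)*((33 + 4*I*√3) - 3228) = (-1120 + 1737)*(-3195 + 4*I*√3) = 617*(-3195 + 4*I*√3) = -1971315 + 2468*I*√3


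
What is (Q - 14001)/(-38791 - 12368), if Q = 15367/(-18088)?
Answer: 253265455/925363992 ≈ 0.27369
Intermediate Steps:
Q = -15367/18088 (Q = 15367*(-1/18088) = -15367/18088 ≈ -0.84957)
(Q - 14001)/(-38791 - 12368) = (-15367/18088 - 14001)/(-38791 - 12368) = -253265455/18088/(-51159) = -253265455/18088*(-1/51159) = 253265455/925363992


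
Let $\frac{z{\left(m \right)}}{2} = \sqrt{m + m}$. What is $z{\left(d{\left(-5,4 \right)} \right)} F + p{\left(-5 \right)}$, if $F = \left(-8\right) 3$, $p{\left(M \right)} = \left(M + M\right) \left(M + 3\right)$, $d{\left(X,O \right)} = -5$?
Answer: $20 - 48 i \sqrt{10} \approx 20.0 - 151.79 i$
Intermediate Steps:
$p{\left(M \right)} = 2 M \left(3 + M\right)$
$F = -24$
$z{\left(m \right)} = 2 \sqrt{2} \sqrt{m}$ ($z{\left(m \right)} = 2 \sqrt{m + m} = 2 \sqrt{2 m} = 2 \sqrt{2} \sqrt{m}$)
$z{\left(d{\left(-5,4 \right)} \right)} F + p{\left(-5 \right)} = 2 \sqrt{2} \sqrt{-5} \left(-24\right) + 2 \left(-5\right) \left(3 - 5\right) = 2 \sqrt{2} i \sqrt{5} \left(-24\right) + 2 \left(-5\right) \left(-2\right) = 2 i \sqrt{10} \left(-24\right) + 20 = - 48 i \sqrt{10} + 20 = 20 - 48 i \sqrt{10}$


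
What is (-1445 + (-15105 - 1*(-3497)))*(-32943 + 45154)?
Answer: -159390183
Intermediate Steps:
(-1445 + (-15105 - 1*(-3497)))*(-32943 + 45154) = (-1445 + (-15105 + 3497))*12211 = (-1445 - 11608)*12211 = -13053*12211 = -159390183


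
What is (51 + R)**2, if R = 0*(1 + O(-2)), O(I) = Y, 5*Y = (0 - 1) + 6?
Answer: 2601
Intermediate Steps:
Y = 1 (Y = ((0 - 1) + 6)/5 = (-1 + 6)/5 = (1/5)*5 = 1)
O(I) = 1
R = 0 (R = 0*(1 + 1) = 0*2 = 0)
(51 + R)**2 = (51 + 0)**2 = 51**2 = 2601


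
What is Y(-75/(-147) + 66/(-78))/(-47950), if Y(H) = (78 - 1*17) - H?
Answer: -39071/30544150 ≈ -0.0012792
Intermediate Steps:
Y(H) = 61 - H (Y(H) = (78 - 17) - H = 61 - H)
Y(-75/(-147) + 66/(-78))/(-47950) = (61 - (-75/(-147) + 66/(-78)))/(-47950) = (61 - (-75*(-1/147) + 66*(-1/78)))*(-1/47950) = (61 - (25/49 - 11/13))*(-1/47950) = (61 - 1*(-214/637))*(-1/47950) = (61 + 214/637)*(-1/47950) = (39071/637)*(-1/47950) = -39071/30544150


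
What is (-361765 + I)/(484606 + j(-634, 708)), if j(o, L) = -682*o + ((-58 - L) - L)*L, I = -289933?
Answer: 325849/63299 ≈ 5.1478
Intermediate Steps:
j(o, L) = -682*o + L*(-58 - 2*L) (j(o, L) = -682*o + (-58 - 2*L)*L = -682*o + L*(-58 - 2*L))
(-361765 + I)/(484606 + j(-634, 708)) = (-361765 - 289933)/(484606 + (-682*(-634) - 58*708 - 2*708²)) = -651698/(484606 + (432388 - 41064 - 2*501264)) = -651698/(484606 + (432388 - 41064 - 1002528)) = -651698/(484606 - 611204) = -651698/(-126598) = -651698*(-1/126598) = 325849/63299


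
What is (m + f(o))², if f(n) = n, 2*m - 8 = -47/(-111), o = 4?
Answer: 3323329/49284 ≈ 67.432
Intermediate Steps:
m = 935/222 (m = 4 + (-47/(-111))/2 = 4 + (-47*(-1/111))/2 = 4 + (½)*(47/111) = 4 + 47/222 = 935/222 ≈ 4.2117)
(m + f(o))² = (935/222 + 4)² = (1823/222)² = 3323329/49284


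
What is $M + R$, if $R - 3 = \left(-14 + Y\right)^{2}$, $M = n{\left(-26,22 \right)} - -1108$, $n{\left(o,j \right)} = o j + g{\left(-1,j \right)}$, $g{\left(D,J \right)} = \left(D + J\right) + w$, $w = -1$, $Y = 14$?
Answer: $559$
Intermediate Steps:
$g{\left(D,J \right)} = -1 + D + J$ ($g{\left(D,J \right)} = \left(D + J\right) - 1 = -1 + D + J$)
$n{\left(o,j \right)} = -2 + j + j o$ ($n{\left(o,j \right)} = o j - \left(2 - j\right) = j o + \left(-2 + j\right) = -2 + j + j o$)
$M = 556$ ($M = \left(-2 + 22 + 22 \left(-26\right)\right) - -1108 = \left(-2 + 22 - 572\right) + 1108 = -552 + 1108 = 556$)
$R = 3$ ($R = 3 + \left(-14 + 14\right)^{2} = 3 + 0^{2} = 3 + 0 = 3$)
$M + R = 556 + 3 = 559$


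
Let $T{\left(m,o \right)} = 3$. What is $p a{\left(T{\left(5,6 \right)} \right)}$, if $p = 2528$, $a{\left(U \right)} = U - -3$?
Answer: $15168$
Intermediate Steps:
$a{\left(U \right)} = 3 + U$ ($a{\left(U \right)} = U + 3 = 3 + U$)
$p a{\left(T{\left(5,6 \right)} \right)} = 2528 \left(3 + 3\right) = 2528 \cdot 6 = 15168$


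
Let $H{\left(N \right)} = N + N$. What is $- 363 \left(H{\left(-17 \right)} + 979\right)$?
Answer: $-343035$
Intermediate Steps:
$H{\left(N \right)} = 2 N$
$- 363 \left(H{\left(-17 \right)} + 979\right) = - 363 \left(2 \left(-17\right) + 979\right) = - 363 \left(-34 + 979\right) = \left(-363\right) 945 = -343035$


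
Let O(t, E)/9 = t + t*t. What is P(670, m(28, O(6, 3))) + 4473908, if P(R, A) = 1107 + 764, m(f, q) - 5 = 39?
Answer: 4475779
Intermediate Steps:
O(t, E) = 9*t + 9*t² (O(t, E) = 9*(t + t*t) = 9*(t + t²) = 9*t + 9*t²)
m(f, q) = 44 (m(f, q) = 5 + 39 = 44)
P(R, A) = 1871
P(670, m(28, O(6, 3))) + 4473908 = 1871 + 4473908 = 4475779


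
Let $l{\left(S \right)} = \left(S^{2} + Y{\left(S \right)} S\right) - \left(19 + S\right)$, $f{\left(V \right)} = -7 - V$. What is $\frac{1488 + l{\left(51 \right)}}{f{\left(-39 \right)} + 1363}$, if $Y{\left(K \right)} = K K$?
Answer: $\frac{27334}{279} \approx 97.971$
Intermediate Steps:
$Y{\left(K \right)} = K^{2}$
$l{\left(S \right)} = -19 + S^{2} + S^{3} - S$ ($l{\left(S \right)} = \left(S^{2} + S^{2} S\right) - \left(19 + S\right) = \left(S^{2} + S^{3}\right) - \left(19 + S\right) = -19 + S^{2} + S^{3} - S$)
$\frac{1488 + l{\left(51 \right)}}{f{\left(-39 \right)} + 1363} = \frac{1488 + \left(-19 + 51^{2} + 51^{3} - 51\right)}{\left(-7 - -39\right) + 1363} = \frac{1488 + \left(-19 + 2601 + 132651 - 51\right)}{\left(-7 + 39\right) + 1363} = \frac{1488 + 135182}{32 + 1363} = \frac{136670}{1395} = 136670 \cdot \frac{1}{1395} = \frac{27334}{279}$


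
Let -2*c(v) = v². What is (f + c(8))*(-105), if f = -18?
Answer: 5250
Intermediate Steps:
c(v) = -v²/2
(f + c(8))*(-105) = (-18 - ½*8²)*(-105) = (-18 - ½*64)*(-105) = (-18 - 32)*(-105) = -50*(-105) = 5250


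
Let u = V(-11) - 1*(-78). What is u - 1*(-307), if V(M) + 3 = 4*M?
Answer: 338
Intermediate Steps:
V(M) = -3 + 4*M
u = 31 (u = (-3 + 4*(-11)) - 1*(-78) = (-3 - 44) + 78 = -47 + 78 = 31)
u - 1*(-307) = 31 - 1*(-307) = 31 + 307 = 338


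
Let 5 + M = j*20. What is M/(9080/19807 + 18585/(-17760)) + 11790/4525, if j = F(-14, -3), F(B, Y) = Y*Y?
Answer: -3681612231226/12480088465 ≈ -295.00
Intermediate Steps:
F(B, Y) = Y²
j = 9 (j = (-3)² = 9)
M = 175 (M = -5 + 9*20 = -5 + 180 = 175)
M/(9080/19807 + 18585/(-17760)) + 11790/4525 = 175/(9080/19807 + 18585/(-17760)) + 11790/4525 = 175/(9080*(1/19807) + 18585*(-1/17760)) + 11790*(1/4525) = 175/(9080/19807 - 1239/1184) + 2358/905 = 175/(-13790153/23451488) + 2358/905 = 175*(-23451488/13790153) + 2358/905 = -4104010400/13790153 + 2358/905 = -3681612231226/12480088465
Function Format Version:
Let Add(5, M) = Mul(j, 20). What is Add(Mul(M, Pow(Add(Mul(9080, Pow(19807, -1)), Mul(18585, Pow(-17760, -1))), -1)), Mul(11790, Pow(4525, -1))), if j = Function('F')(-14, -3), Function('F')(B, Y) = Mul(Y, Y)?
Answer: Rational(-3681612231226, 12480088465) ≈ -295.00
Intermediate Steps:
Function('F')(B, Y) = Pow(Y, 2)
j = 9 (j = Pow(-3, 2) = 9)
M = 175 (M = Add(-5, Mul(9, 20)) = Add(-5, 180) = 175)
Add(Mul(M, Pow(Add(Mul(9080, Pow(19807, -1)), Mul(18585, Pow(-17760, -1))), -1)), Mul(11790, Pow(4525, -1))) = Add(Mul(175, Pow(Add(Mul(9080, Pow(19807, -1)), Mul(18585, Pow(-17760, -1))), -1)), Mul(11790, Pow(4525, -1))) = Add(Mul(175, Pow(Add(Mul(9080, Rational(1, 19807)), Mul(18585, Rational(-1, 17760))), -1)), Mul(11790, Rational(1, 4525))) = Add(Mul(175, Pow(Add(Rational(9080, 19807), Rational(-1239, 1184)), -1)), Rational(2358, 905)) = Add(Mul(175, Pow(Rational(-13790153, 23451488), -1)), Rational(2358, 905)) = Add(Mul(175, Rational(-23451488, 13790153)), Rational(2358, 905)) = Add(Rational(-4104010400, 13790153), Rational(2358, 905)) = Rational(-3681612231226, 12480088465)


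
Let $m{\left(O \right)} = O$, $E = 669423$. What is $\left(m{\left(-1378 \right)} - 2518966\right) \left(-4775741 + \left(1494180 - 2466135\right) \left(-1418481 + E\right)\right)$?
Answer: $-1834926097262551256$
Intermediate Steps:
$\left(m{\left(-1378 \right)} - 2518966\right) \left(-4775741 + \left(1494180 - 2466135\right) \left(-1418481 + E\right)\right) = \left(-1378 - 2518966\right) \left(-4775741 + \left(1494180 - 2466135\right) \left(-1418481 + 669423\right)\right) = - 2520344 \left(-4775741 - -728050668390\right) = - 2520344 \left(-4775741 + 728050668390\right) = \left(-2520344\right) 728045892649 = -1834926097262551256$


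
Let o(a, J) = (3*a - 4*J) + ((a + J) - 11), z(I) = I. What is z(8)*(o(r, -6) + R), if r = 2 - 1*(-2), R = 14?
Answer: 296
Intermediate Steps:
r = 4 (r = 2 + 2 = 4)
o(a, J) = -11 - 3*J + 4*a (o(a, J) = (-4*J + 3*a) + ((J + a) - 11) = (-4*J + 3*a) + (-11 + J + a) = -11 - 3*J + 4*a)
z(8)*(o(r, -6) + R) = 8*((-11 - 3*(-6) + 4*4) + 14) = 8*((-11 + 18 + 16) + 14) = 8*(23 + 14) = 8*37 = 296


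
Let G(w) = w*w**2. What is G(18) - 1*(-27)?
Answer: 5859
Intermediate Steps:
G(w) = w**3
G(18) - 1*(-27) = 18**3 - 1*(-27) = 5832 + 27 = 5859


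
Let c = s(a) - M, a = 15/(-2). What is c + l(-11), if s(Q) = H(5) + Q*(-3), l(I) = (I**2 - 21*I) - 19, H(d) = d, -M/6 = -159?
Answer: -1187/2 ≈ -593.50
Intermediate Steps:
M = 954 (M = -6*(-159) = 954)
a = -15/2 (a = 15*(-1/2) = -15/2 ≈ -7.5000)
l(I) = -19 + I**2 - 21*I
s(Q) = 5 - 3*Q (s(Q) = 5 + Q*(-3) = 5 - 3*Q)
c = -1853/2 (c = (5 - 3*(-15/2)) - 1*954 = (5 + 45/2) - 954 = 55/2 - 954 = -1853/2 ≈ -926.50)
c + l(-11) = -1853/2 + (-19 + (-11)**2 - 21*(-11)) = -1853/2 + (-19 + 121 + 231) = -1853/2 + 333 = -1187/2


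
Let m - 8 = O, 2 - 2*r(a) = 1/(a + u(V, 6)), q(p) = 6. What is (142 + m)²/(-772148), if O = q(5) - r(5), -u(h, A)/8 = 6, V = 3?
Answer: -177662241/5710806608 ≈ -0.031110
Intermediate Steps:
u(h, A) = -48 (u(h, A) = -8*6 = -48)
r(a) = 1 - 1/(2*(-48 + a)) (r(a) = 1 - 1/(2*(a - 48)) = 1 - 1/(2*(-48 + a)))
O = 429/86 (O = 6 - (-97/2 + 5)/(-48 + 5) = 6 - (-87)/((-43)*2) = 6 - (-1)*(-87)/(43*2) = 6 - 1*87/86 = 6 - 87/86 = 429/86 ≈ 4.9884)
m = 1117/86 (m = 8 + 429/86 = 1117/86 ≈ 12.988)
(142 + m)²/(-772148) = (142 + 1117/86)²/(-772148) = (13329/86)²*(-1/772148) = (177662241/7396)*(-1/772148) = -177662241/5710806608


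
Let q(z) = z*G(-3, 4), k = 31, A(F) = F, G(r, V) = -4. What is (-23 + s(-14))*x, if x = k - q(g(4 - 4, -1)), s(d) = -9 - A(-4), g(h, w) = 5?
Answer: -1428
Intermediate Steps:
s(d) = -5 (s(d) = -9 - 1*(-4) = -9 + 4 = -5)
q(z) = -4*z (q(z) = z*(-4) = -4*z)
x = 51 (x = 31 - (-4)*5 = 31 - 1*(-20) = 31 + 20 = 51)
(-23 + s(-14))*x = (-23 - 5)*51 = -28*51 = -1428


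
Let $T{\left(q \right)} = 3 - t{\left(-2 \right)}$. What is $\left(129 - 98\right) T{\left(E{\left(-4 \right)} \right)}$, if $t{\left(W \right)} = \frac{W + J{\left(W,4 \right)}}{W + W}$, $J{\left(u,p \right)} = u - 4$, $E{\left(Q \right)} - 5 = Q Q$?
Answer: $31$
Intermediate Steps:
$E{\left(Q \right)} = 5 + Q^{2}$ ($E{\left(Q \right)} = 5 + Q Q = 5 + Q^{2}$)
$J{\left(u,p \right)} = -4 + u$ ($J{\left(u,p \right)} = u - 4 = -4 + u$)
$t{\left(W \right)} = \frac{-4 + 2 W}{2 W}$ ($t{\left(W \right)} = \frac{W + \left(-4 + W\right)}{W + W} = \frac{-4 + 2 W}{2 W}$)
$T{\left(q \right)} = 1$ ($T{\left(q \right)} = 3 - \frac{-2 - 2}{-2} = 3 - \left(- \frac{1}{2}\right) \left(-4\right) = 3 - 2 = 1$)
$\left(129 - 98\right) T{\left(E{\left(-4 \right)} \right)} = \left(129 - 98\right) 1 = 31 \cdot 1 = 31$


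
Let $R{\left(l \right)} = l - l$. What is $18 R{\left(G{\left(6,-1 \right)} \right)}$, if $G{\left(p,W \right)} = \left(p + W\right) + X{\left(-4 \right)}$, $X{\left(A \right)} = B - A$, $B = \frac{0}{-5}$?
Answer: $0$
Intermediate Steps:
$B = 0$ ($B = 0 \left(- \frac{1}{5}\right) = 0$)
$X{\left(A \right)} = - A$ ($X{\left(A \right)} = 0 - A = - A$)
$G{\left(p,W \right)} = 4 + W + p$ ($G{\left(p,W \right)} = \left(p + W\right) - -4 = \left(W + p\right) + 4 = 4 + W + p$)
$R{\left(l \right)} = 0$
$18 R{\left(G{\left(6,-1 \right)} \right)} = 18 \cdot 0 = 0$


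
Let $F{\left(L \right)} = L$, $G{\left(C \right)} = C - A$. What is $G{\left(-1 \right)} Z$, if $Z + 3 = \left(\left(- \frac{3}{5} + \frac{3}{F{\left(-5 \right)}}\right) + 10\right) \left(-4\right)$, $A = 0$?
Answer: $\frac{191}{5} \approx 38.2$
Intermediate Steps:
$G{\left(C \right)} = C$ ($G{\left(C \right)} = C - 0 = C + 0 = C$)
$Z = - \frac{191}{5}$ ($Z = -3 + \left(\left(- \frac{3}{5} + \frac{3}{-5}\right) + 10\right) \left(-4\right) = -3 + \left(\left(\left(-3\right) \frac{1}{5} + 3 \left(- \frac{1}{5}\right)\right) + 10\right) \left(-4\right) = -3 + \left(\left(- \frac{3}{5} - \frac{3}{5}\right) + 10\right) \left(-4\right) = -3 + \left(- \frac{6}{5} + 10\right) \left(-4\right) = -3 + \frac{44}{5} \left(-4\right) = -3 - \frac{176}{5} = - \frac{191}{5} \approx -38.2$)
$G{\left(-1 \right)} Z = \left(-1\right) \left(- \frac{191}{5}\right) = \frac{191}{5}$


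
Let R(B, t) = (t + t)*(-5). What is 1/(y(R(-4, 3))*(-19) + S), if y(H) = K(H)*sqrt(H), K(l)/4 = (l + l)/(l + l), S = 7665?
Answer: 511/3928367 + 76*I*sqrt(30)/58925505 ≈ 0.00013008 + 7.0643e-6*I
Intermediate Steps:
R(B, t) = -10*t (R(B, t) = (2*t)*(-5) = -10*t)
K(l) = 4 (K(l) = 4*((l + l)/(l + l)) = 4*((2*l)/((2*l))) = 4*((2*l)*(1/(2*l))) = 4*1 = 4)
y(H) = 4*sqrt(H)
1/(y(R(-4, 3))*(-19) + S) = 1/((4*sqrt(-10*3))*(-19) + 7665) = 1/((4*sqrt(-30))*(-19) + 7665) = 1/((4*(I*sqrt(30)))*(-19) + 7665) = 1/((4*I*sqrt(30))*(-19) + 7665) = 1/(-76*I*sqrt(30) + 7665) = 1/(7665 - 76*I*sqrt(30))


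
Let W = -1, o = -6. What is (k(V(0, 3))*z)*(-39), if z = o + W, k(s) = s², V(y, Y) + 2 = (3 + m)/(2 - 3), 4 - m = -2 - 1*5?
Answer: 69888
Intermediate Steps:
m = 11 (m = 4 - (-2 - 1*5) = 4 - (-2 - 5) = 4 - 1*(-7) = 4 + 7 = 11)
V(y, Y) = -16 (V(y, Y) = -2 + (3 + 11)/(2 - 3) = -2 + 14/(-1) = -2 + 14*(-1) = -2 - 14 = -16)
z = -7 (z = -6 - 1 = -7)
(k(V(0, 3))*z)*(-39) = ((-16)²*(-7))*(-39) = (256*(-7))*(-39) = -1792*(-39) = 69888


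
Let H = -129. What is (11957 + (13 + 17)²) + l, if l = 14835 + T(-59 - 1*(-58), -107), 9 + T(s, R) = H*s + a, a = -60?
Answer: 27752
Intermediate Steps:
T(s, R) = -69 - 129*s (T(s, R) = -9 + (-129*s - 60) = -9 + (-60 - 129*s) = -69 - 129*s)
l = 14895 (l = 14835 + (-69 - 129*(-59 - 1*(-58))) = 14835 + (-69 - 129*(-59 + 58)) = 14835 + (-69 - 129*(-1)) = 14835 + (-69 + 129) = 14835 + 60 = 14895)
(11957 + (13 + 17)²) + l = (11957 + (13 + 17)²) + 14895 = (11957 + 30²) + 14895 = (11957 + 900) + 14895 = 12857 + 14895 = 27752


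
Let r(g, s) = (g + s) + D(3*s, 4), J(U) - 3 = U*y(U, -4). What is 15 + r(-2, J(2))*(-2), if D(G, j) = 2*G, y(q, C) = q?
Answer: -79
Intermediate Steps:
J(U) = 3 + U² (J(U) = 3 + U*U = 3 + U²)
r(g, s) = g + 7*s (r(g, s) = (g + s) + 2*(3*s) = (g + s) + 6*s = g + 7*s)
15 + r(-2, J(2))*(-2) = 15 + (-2 + 7*(3 + 2²))*(-2) = 15 + (-2 + 7*(3 + 4))*(-2) = 15 + (-2 + 7*7)*(-2) = 15 + (-2 + 49)*(-2) = 15 + 47*(-2) = 15 - 94 = -79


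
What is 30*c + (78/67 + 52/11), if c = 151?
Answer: 3342952/737 ≈ 4535.9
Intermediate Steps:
30*c + (78/67 + 52/11) = 30*151 + (78/67 + 52/11) = 4530 + (78*(1/67) + 52*(1/11)) = 4530 + (78/67 + 52/11) = 4530 + 4342/737 = 3342952/737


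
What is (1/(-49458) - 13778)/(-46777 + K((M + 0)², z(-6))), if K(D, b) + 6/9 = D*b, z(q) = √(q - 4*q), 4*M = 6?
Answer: 54644252836700/185522610991699 + 7885145475*√2/185522610991699 ≈ 0.29460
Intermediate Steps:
M = 3/2 (M = (¼)*6 = 3/2 ≈ 1.5000)
z(q) = √3*√(-q) (z(q) = √(-3*q) = √3*√(-q))
K(D, b) = -⅔ + D*b
(1/(-49458) - 13778)/(-46777 + K((M + 0)², z(-6))) = (1/(-49458) - 13778)/(-46777 + (-⅔ + (3/2 + 0)²*(√3*√(-1*(-6))))) = (-1/49458 - 13778)/(-46777 + (-⅔ + (3/2)²*(√3*√6))) = -681432325/(49458*(-46777 + (-⅔ + 9*(3*√2)/4))) = -681432325/(49458*(-46777 + (-⅔ + 27*√2/4))) = -681432325/(49458*(-140333/3 + 27*√2/4))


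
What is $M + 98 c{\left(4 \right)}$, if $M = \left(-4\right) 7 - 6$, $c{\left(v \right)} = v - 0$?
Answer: $358$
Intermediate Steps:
$c{\left(v \right)} = v$ ($c{\left(v \right)} = v + 0 = v$)
$M = -34$ ($M = -28 - 6 = -34$)
$M + 98 c{\left(4 \right)} = -34 + 98 \cdot 4 = -34 + 392 = 358$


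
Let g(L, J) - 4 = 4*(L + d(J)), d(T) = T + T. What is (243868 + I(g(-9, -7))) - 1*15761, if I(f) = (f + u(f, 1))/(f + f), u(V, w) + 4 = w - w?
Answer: 10036731/44 ≈ 2.2811e+5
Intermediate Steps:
d(T) = 2*T
u(V, w) = -4 (u(V, w) = -4 + (w - w) = -4 + 0 = -4)
g(L, J) = 4 + 4*L + 8*J (g(L, J) = 4 + 4*(L + 2*J) = 4 + (4*L + 8*J) = 4 + 4*L + 8*J)
I(f) = (-4 + f)/(2*f) (I(f) = (f - 4)/(f + f) = (-4 + f)/((2*f)) = (-4 + f)*(1/(2*f)) = (-4 + f)/(2*f))
(243868 + I(g(-9, -7))) - 1*15761 = (243868 + (-4 + (4 + 4*(-9) + 8*(-7)))/(2*(4 + 4*(-9) + 8*(-7)))) - 1*15761 = (243868 + (-4 + (4 - 36 - 56))/(2*(4 - 36 - 56))) - 15761 = (243868 + (½)*(-4 - 88)/(-88)) - 15761 = (243868 + (½)*(-1/88)*(-92)) - 15761 = (243868 + 23/44) - 15761 = 10730215/44 - 15761 = 10036731/44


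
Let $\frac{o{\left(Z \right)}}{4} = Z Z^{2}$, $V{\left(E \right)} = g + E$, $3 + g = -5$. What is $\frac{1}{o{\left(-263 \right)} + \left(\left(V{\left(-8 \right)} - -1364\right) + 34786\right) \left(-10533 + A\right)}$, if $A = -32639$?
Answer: $- \frac{1}{1632742836} \approx -6.1247 \cdot 10^{-10}$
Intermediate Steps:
$g = -8$ ($g = -3 - 5 = -8$)
$V{\left(E \right)} = -8 + E$
$o{\left(Z \right)} = 4 Z^{3}$ ($o{\left(Z \right)} = 4 Z Z^{2} = 4 Z^{3}$)
$\frac{1}{o{\left(-263 \right)} + \left(\left(V{\left(-8 \right)} - -1364\right) + 34786\right) \left(-10533 + A\right)} = \frac{1}{4 \left(-263\right)^{3} + \left(\left(\left(-8 - 8\right) - -1364\right) + 34786\right) \left(-10533 - 32639\right)} = \frac{1}{4 \left(-18191447\right) + \left(\left(-16 + 1364\right) + 34786\right) \left(-43172\right)} = \frac{1}{-72765788 + \left(1348 + 34786\right) \left(-43172\right)} = \frac{1}{-72765788 + 36134 \left(-43172\right)} = \frac{1}{-72765788 - 1559977048} = \frac{1}{-1632742836} = - \frac{1}{1632742836}$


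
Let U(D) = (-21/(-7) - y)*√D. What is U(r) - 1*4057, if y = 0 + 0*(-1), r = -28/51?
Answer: -4057 + 2*I*√357/17 ≈ -4057.0 + 2.2229*I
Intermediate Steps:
r = -28/51 (r = -28*1/51 = -28/51 ≈ -0.54902)
y = 0 (y = 0 + 0 = 0)
U(D) = 3*√D (U(D) = (-21/(-7) - 1*0)*√D = (-21*(-⅐) + 0)*√D = (3 + 0)*√D = 3*√D)
U(r) - 1*4057 = 3*√(-28/51) - 1*4057 = 3*(2*I*√357/51) - 4057 = 2*I*√357/17 - 4057 = -4057 + 2*I*√357/17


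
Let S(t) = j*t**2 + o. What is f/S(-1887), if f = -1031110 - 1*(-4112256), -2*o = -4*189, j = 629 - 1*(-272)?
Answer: 3081146/3208253247 ≈ 0.00096038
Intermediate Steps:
j = 901 (j = 629 + 272 = 901)
o = 378 (o = -(-2)*189 = -1/2*(-756) = 378)
f = 3081146 (f = -1031110 + 4112256 = 3081146)
S(t) = 378 + 901*t**2 (S(t) = 901*t**2 + 378 = 378 + 901*t**2)
f/S(-1887) = 3081146/(378 + 901*(-1887)**2) = 3081146/(378 + 901*3560769) = 3081146/(378 + 3208252869) = 3081146/3208253247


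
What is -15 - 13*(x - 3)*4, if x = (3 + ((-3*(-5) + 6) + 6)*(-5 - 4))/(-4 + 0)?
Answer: -2979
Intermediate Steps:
x = 60 (x = (3 + ((15 + 6) + 6)*(-9))/(-4) = (3 + (21 + 6)*(-9))*(-¼) = (3 + 27*(-9))*(-¼) = (3 - 243)*(-¼) = -240*(-¼) = 60)
-15 - 13*(x - 3)*4 = -15 - 13*(60 - 3)*4 = -15 - 741*4 = -15 - 13*228 = -15 - 2964 = -2979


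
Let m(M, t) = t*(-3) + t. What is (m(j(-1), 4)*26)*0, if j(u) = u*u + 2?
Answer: 0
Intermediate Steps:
j(u) = 2 + u**2 (j(u) = u**2 + 2 = 2 + u**2)
m(M, t) = -2*t (m(M, t) = -3*t + t = -2*t)
(m(j(-1), 4)*26)*0 = (-2*4*26)*0 = -8*26*0 = -208*0 = 0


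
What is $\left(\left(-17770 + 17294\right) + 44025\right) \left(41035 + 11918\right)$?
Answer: $2306050197$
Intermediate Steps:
$\left(\left(-17770 + 17294\right) + 44025\right) \left(41035 + 11918\right) = \left(-476 + 44025\right) 52953 = 43549 \cdot 52953 = 2306050197$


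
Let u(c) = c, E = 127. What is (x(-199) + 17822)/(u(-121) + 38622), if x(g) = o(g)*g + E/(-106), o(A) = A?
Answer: 6086711/4081106 ≈ 1.4914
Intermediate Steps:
x(g) = -127/106 + g² (x(g) = g*g + 127/(-106) = g² + 127*(-1/106) = g² - 127/106 = -127/106 + g²)
(x(-199) + 17822)/(u(-121) + 38622) = ((-127/106 + (-199)²) + 17822)/(-121 + 38622) = ((-127/106 + 39601) + 17822)/38501 = (4197579/106 + 17822)*(1/38501) = (6086711/106)*(1/38501) = 6086711/4081106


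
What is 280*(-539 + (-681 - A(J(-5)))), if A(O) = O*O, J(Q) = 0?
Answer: -341600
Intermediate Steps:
A(O) = O**2
280*(-539 + (-681 - A(J(-5)))) = 280*(-539 + (-681 - 1*0**2)) = 280*(-539 + (-681 - 1*0)) = 280*(-539 + (-681 + 0)) = 280*(-539 - 681) = 280*(-1220) = -341600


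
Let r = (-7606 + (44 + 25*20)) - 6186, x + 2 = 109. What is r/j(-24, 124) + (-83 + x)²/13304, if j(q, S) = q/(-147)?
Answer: -134942400/1663 ≈ -81144.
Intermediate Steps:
x = 107 (x = -2 + 109 = 107)
j(q, S) = -q/147 (j(q, S) = q*(-1/147) = -q/147)
r = -13248 (r = (-7606 + (44 + 500)) - 6186 = (-7606 + 544) - 6186 = -7062 - 6186 = -13248)
r/j(-24, 124) + (-83 + x)²/13304 = -13248/((-1/147*(-24))) + (-83 + 107)²/13304 = -13248/8/49 + 24²*(1/13304) = -13248*49/8 + 576*(1/13304) = -81144 + 72/1663 = -134942400/1663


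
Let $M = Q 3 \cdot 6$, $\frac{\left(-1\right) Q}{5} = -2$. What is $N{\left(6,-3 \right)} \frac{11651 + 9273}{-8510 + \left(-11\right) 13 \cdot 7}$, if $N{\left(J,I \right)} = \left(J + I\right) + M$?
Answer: $- \frac{3829092}{9511} \approx -402.6$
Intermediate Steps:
$Q = 10$ ($Q = \left(-5\right) \left(-2\right) = 10$)
$M = 180$ ($M = 10 \cdot 3 \cdot 6 = 10 \cdot 18 = 180$)
$N{\left(J,I \right)} = 180 + I + J$ ($N{\left(J,I \right)} = \left(J + I\right) + 180 = \left(I + J\right) + 180 = 180 + I + J$)
$N{\left(6,-3 \right)} \frac{11651 + 9273}{-8510 + \left(-11\right) 13 \cdot 7} = \left(180 - 3 + 6\right) \frac{11651 + 9273}{-8510 + \left(-11\right) 13 \cdot 7} = 183 \frac{20924}{-8510 - 1001} = 183 \frac{20924}{-9511} = 183 \cdot 20924 \left(- \frac{1}{9511}\right) = 183 \left(- \frac{20924}{9511}\right) = - \frac{3829092}{9511}$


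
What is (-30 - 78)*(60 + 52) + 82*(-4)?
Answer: -12424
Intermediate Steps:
(-30 - 78)*(60 + 52) + 82*(-4) = -108*112 - 328 = -12096 - 328 = -12424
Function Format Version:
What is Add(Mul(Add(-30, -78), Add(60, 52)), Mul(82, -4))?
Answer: -12424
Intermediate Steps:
Add(Mul(Add(-30, -78), Add(60, 52)), Mul(82, -4)) = Add(Mul(-108, 112), -328) = Add(-12096, -328) = -12424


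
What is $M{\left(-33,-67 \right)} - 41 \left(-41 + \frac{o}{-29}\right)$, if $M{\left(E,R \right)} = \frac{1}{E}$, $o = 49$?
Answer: $\frac{1674985}{957} \approx 1750.2$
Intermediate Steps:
$M{\left(-33,-67 \right)} - 41 \left(-41 + \frac{o}{-29}\right) = \frac{1}{-33} - 41 \left(-41 + \frac{49}{-29}\right) = - \frac{1}{33} - 41 \left(-41 + 49 \left(- \frac{1}{29}\right)\right) = - \frac{1}{33} - 41 \left(-41 - \frac{49}{29}\right) = - \frac{1}{33} - - \frac{50758}{29} = - \frac{1}{33} + \frac{50758}{29} = \frac{1674985}{957}$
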